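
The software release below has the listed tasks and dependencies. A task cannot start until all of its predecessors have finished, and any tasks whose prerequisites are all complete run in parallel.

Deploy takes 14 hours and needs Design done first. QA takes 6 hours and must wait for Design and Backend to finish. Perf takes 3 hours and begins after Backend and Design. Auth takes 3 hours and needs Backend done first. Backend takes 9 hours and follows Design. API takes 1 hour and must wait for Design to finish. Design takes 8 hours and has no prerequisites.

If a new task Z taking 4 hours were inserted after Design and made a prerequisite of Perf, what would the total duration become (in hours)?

23

Originally the software release takes 23 hours.
With Z inserted, Perf now waits for max(Backend, Design, Z).
New critical path: Design→Backend→QA = 8+9+6 = 23 ⇒ 23 hours.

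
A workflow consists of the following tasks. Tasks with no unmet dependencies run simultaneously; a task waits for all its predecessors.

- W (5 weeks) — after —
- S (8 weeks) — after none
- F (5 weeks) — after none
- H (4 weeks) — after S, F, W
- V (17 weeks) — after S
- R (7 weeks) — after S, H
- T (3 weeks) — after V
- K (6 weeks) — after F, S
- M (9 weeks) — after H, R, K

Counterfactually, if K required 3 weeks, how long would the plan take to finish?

Critical path before the change: S→H→R→M = 8+4+7+9 = 28 giving 28 weeks.
The longest path through K is only 23 weeks, so K has float 5.
No other chain overtakes it, so the finish is 28 weeks.

28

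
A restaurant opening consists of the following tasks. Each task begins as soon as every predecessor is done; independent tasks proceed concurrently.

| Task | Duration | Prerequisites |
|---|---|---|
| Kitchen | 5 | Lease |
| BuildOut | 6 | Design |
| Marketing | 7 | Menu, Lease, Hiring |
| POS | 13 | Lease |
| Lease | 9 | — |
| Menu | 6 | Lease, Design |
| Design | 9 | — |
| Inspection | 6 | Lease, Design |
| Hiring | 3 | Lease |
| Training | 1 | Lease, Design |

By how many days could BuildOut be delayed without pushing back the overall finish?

Critical path: Lease→Menu→Marketing = 9+6+7 = 22, so the finish is 22 days.
Longest path through BuildOut: 15 days (earliest finish 15, latest finish 22).
Float = 22 − 15 = 7.

7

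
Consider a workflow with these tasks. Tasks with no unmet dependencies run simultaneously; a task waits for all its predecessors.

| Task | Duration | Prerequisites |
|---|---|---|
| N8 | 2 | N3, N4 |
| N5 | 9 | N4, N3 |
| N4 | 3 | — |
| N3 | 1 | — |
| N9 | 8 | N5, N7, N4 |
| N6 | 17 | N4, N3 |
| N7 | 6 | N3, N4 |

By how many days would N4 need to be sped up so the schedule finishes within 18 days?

Current finish: 20 days; target: 18.
N4 is on every critical path, so each day cut from N4 cuts the finish by one (this holds down to a finish of 18).
Need 20 − 18 = 2 days off N4 → N4 becomes 1 day, finish becomes 18.

2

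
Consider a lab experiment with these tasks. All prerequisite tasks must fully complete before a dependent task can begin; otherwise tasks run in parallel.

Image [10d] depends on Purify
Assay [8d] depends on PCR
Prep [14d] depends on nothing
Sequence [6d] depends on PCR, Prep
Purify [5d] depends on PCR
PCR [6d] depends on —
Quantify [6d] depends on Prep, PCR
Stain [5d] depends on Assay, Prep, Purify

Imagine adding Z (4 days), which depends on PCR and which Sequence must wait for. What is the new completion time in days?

Originally the plan takes 21 days.
With Z inserted, Sequence now waits for max(PCR, Prep, Z).
New critical path: PCR→Purify→Image = 6+5+10 = 21 ⇒ 21 days.

21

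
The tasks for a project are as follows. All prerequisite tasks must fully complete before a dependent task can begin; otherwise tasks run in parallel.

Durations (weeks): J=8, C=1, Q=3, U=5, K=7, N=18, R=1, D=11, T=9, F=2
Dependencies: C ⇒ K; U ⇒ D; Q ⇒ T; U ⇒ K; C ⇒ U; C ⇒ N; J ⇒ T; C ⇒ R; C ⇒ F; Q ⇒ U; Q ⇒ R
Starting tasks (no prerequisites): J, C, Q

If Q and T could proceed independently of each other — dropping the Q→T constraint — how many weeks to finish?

19

Before: longest chain C→N = 1+18 = 19, finish 19.
Dropping Q→T doesn't change T's earliest start (8); another predecessor still binds.
The longest chain is now C→N = 1+18 = 19, so the plan takes 19 weeks.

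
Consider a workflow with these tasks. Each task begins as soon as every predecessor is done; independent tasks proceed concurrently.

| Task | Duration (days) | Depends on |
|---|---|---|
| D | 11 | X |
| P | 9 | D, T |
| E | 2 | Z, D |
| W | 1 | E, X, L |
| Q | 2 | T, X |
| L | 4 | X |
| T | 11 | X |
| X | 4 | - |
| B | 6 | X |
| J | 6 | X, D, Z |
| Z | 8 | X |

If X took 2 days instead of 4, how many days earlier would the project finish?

The binding path is X→D→P = 4+11+9 = 24; finish at 24 days.
X is on the critical path; changing it to 2 makes that path 22 days.
The critical path is still X→D→P; finish is now 22 days.
Change in finish: 22 − 24 = -2 days.

2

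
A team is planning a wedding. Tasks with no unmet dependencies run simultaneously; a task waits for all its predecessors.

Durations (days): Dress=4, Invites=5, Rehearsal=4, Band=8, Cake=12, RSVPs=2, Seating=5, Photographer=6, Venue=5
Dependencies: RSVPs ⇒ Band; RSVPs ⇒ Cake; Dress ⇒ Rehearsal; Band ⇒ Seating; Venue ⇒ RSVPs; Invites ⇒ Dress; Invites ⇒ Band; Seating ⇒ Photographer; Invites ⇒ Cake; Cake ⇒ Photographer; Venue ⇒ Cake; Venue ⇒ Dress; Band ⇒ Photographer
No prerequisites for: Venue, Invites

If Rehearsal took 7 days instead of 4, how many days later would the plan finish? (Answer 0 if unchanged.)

The binding path is Venue→RSVPs→Band→Seating→Photographer = 5+2+8+5+6 = 26; finish at 26 days.
Rehearsal has 13 days of float (longest path through it is 13).
The critical path is still Venue→RSVPs→Band→Seating→Photographer; finish is now 26 days.
Change in finish: 26 − 26 = +0 days.

0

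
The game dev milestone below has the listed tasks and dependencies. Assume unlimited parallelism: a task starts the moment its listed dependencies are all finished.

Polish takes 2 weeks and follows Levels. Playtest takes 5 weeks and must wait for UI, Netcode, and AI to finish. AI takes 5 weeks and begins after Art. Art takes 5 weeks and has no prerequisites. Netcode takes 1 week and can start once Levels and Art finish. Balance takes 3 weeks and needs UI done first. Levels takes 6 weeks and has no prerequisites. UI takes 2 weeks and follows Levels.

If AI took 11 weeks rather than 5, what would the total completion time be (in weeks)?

Baseline: Art→AI→Playtest = 5+5+5 = 15 → 15 weeks.
AI is on the critical path; changing it to 11 makes that path 21 weeks.
The critical path is still Art→AI→Playtest; finish is now 21 weeks.

21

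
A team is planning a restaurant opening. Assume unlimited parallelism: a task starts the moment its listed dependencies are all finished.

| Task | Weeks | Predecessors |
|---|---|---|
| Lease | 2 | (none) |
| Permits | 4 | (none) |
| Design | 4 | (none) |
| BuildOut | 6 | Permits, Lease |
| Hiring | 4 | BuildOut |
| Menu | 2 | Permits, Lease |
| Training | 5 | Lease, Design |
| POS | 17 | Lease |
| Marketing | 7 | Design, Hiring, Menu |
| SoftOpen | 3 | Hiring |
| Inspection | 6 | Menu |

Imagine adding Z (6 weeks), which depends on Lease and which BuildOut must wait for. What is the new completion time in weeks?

Originally the schedule takes 21 weeks.
With Z inserted, BuildOut now waits for max(Permits, Lease, Z).
New critical path: Lease→Z→BuildOut→Hiring→Marketing = 2+6+6+4+7 = 25 ⇒ 25 weeks.

25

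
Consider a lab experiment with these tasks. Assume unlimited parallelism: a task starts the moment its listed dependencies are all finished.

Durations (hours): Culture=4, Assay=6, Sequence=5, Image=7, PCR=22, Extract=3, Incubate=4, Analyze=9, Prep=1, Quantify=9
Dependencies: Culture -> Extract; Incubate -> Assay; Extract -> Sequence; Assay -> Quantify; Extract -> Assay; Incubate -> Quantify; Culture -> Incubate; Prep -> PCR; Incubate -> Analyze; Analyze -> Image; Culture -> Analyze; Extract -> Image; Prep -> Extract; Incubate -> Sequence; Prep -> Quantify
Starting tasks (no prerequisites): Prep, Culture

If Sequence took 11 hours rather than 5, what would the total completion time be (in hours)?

Actual critical path: Culture→Incubate→Analyze→Image = 4+4+9+7 = 24 ⇒ 24 hours.
Sequence has 11 hours of float (longest path through it is 13).
That remains the longest chain; total 24 hours.

24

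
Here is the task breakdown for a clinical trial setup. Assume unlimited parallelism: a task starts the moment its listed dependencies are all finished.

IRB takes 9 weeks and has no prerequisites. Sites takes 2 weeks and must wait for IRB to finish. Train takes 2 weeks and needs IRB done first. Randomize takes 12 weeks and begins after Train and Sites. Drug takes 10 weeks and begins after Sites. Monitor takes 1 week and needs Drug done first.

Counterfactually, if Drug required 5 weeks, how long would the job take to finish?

Critical path before the change: IRB→Sites→Randomize = 9+2+12 = 23 giving 23 weeks.
Drug is off the critical path — its longest chain is 22 weeks, giving 1 of slack.
That remains the longest chain; total 23 weeks.

23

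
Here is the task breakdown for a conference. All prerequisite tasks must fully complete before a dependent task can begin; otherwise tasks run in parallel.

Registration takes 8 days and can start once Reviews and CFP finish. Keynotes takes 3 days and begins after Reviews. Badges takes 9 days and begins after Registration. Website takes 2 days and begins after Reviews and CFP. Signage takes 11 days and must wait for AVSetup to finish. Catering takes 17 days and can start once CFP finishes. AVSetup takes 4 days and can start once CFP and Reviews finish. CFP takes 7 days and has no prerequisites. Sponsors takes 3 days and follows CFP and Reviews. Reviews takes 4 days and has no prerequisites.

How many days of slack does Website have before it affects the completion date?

CFP→Registration→Badges = 7+8+9 = 24 sets the makespan at 24 days.
Longest path through Website: 9 days (earliest finish 9, latest finish 24).
So Website can slip 24 − 9 = 15 days.

15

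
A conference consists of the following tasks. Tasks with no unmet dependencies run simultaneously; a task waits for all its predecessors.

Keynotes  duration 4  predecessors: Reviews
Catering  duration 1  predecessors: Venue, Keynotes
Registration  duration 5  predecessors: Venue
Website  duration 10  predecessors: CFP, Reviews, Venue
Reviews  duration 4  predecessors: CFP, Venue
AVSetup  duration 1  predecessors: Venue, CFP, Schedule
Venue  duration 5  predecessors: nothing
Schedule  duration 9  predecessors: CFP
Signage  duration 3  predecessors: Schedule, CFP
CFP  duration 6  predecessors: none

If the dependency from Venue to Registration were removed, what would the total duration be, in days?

Before: longest chain CFP→Reviews→Website = 6+4+10 = 20, finish 20.
Without Venue→Registration, Registration's earliest start moves from 5 to 0.
The longest chain is now CFP→Reviews→Website = 6+4+10 = 20, so the conference takes 20 days.

20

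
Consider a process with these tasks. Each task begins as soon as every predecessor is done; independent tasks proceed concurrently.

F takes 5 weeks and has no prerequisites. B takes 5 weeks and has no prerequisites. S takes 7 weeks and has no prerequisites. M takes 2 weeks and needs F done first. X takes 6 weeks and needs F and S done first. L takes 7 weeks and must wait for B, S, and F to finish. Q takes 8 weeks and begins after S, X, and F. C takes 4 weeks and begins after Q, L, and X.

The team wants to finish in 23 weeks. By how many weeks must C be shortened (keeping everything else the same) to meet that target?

2

Current finish: 25 weeks; target: 23.
C is on every critical path, so each week cut from C cuts the finish by one (this holds down to a finish of 22).
Need 25 − 23 = 2 weeks off C → C becomes 2 weeks, finish becomes 23.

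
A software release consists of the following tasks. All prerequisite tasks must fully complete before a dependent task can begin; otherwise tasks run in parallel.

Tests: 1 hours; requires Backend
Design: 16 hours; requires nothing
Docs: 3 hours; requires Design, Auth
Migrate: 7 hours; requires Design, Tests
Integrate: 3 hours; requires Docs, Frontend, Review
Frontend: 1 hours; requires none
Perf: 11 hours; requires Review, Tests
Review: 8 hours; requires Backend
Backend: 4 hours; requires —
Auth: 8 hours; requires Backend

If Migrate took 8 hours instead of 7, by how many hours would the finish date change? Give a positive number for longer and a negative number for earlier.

1

The binding path is Design→Migrate = 16+7 = 23; finish at 23 hours.
Migrate lies on that path, so at 8 hours the path becomes 24 hours.
No other chain overtakes it, so the finish is 24 hours.
Change in finish: 24 − 23 = +1 hours.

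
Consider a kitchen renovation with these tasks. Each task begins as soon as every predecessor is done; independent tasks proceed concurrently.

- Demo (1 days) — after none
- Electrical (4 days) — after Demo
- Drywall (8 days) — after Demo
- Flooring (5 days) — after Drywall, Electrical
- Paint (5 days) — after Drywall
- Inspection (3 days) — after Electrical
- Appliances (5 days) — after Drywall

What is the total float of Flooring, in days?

The longest chain is Demo→Drywall→Flooring = 1+8+5 = 14; overall finish 14 days.
The longest chain containing Flooring totals 14 days.
Float = 14 − 14 = 0.

0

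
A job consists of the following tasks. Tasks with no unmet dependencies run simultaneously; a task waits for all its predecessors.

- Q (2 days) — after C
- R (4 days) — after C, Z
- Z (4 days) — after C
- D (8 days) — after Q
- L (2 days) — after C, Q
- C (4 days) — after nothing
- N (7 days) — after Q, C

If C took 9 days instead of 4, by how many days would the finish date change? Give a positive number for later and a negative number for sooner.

As given, the longest chain is C→Q→D = 4+2+8 = 14, so the finish is 14 days.
C is on the critical path; changing it to 9 makes that path 19 days.
No other chain overtakes it, so the finish is 19 days.
Change in finish: 19 − 14 = +5 days.

5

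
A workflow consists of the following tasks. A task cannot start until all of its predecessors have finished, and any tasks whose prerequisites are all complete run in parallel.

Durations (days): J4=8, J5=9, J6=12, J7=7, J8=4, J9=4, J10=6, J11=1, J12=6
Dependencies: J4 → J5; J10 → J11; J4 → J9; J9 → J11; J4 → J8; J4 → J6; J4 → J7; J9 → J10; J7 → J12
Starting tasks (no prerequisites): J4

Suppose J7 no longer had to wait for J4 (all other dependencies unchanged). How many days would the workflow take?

With the dependency in place, J4→J7→J12 = 8+7+6 = 21 sets the finish at 21 days.
Without J4→J7, J7's earliest start moves from 8 to 0.
After: J4→J6 = 8+12 = 20 → 20 days.

20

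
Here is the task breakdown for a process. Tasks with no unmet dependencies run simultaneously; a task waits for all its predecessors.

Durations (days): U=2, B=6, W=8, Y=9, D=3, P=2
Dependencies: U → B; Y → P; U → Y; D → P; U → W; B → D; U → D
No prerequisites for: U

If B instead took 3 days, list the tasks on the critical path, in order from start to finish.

The binding path is U→B→D→P = 2+6+3+2 = 13; finish at 13 days.
B is on the critical path; changing it to 3 makes that path 10 days.
New critical path: U→Y→P = 2+9+2 = 13 ⇒ 13 days.

U, Y, P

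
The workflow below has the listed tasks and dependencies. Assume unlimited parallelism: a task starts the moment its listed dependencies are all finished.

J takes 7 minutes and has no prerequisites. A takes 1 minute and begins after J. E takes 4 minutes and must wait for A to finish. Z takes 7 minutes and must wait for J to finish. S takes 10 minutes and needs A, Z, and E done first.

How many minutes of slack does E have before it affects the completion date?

2

The longest chain is J→Z→S = 7+7+10 = 24; overall finish 24 minutes.
The longest chain containing E totals 22 minutes.
So E can slip 14 − 12 = 2 minutes.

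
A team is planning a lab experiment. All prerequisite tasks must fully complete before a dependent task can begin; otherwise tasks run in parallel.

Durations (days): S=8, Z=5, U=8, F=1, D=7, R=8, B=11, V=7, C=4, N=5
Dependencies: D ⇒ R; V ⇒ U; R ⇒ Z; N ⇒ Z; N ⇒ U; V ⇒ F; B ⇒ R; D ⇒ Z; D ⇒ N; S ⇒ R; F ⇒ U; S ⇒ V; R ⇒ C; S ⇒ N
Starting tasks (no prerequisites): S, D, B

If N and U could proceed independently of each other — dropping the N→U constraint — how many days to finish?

With the dependency in place, S→V→F→U = 8+7+1+8 = 24 sets the finish at 24 days.
Dropping N→U doesn't change U's earliest start (16); another predecessor still binds.
After: S→V→F→U = 8+7+1+8 = 24 → 24 days.

24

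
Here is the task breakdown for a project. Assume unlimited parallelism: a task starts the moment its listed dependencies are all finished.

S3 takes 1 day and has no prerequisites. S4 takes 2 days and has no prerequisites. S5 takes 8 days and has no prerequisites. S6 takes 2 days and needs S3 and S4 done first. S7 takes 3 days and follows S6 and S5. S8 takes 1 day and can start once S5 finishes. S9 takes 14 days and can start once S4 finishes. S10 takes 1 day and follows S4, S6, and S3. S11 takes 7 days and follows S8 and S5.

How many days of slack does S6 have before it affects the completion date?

The longest chain is S4→S9 = 2+14 = 16; overall finish 16 days.
Longest path through S6: 7 days (earliest finish 4, latest finish 13).
Slack of S6 = 11 − 2 = 9 days.

9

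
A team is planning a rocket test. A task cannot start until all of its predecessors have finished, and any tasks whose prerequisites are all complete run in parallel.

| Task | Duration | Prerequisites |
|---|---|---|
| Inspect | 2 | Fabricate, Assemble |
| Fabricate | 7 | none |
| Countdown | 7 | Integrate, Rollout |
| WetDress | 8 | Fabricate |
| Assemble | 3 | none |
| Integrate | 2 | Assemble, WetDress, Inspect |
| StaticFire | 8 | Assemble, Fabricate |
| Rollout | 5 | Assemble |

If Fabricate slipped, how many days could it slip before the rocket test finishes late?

0

The longest chain is Fabricate→WetDress→Integrate→Countdown = 7+8+2+7 = 24; overall finish 24 days.
Fabricate finishes as early as 7 and must finish by 7.
Float = 24 − 24 = 0.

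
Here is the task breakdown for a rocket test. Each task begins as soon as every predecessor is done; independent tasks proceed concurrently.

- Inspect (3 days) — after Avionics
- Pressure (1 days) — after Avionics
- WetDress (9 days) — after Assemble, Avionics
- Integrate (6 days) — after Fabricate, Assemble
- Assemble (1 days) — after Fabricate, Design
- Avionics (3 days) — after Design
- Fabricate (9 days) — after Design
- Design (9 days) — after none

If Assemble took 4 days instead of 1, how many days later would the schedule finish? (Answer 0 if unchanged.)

Actual critical path: Design→Fabricate→Assemble→WetDress = 9+9+1+9 = 28 ⇒ 28 days.
Assemble is on the critical path; changing it to 4 makes that path 31 days.
The critical path is still Design→Fabricate→Assemble→WetDress; finish is now 31 days.
Change in finish: 31 − 28 = +3 days.

3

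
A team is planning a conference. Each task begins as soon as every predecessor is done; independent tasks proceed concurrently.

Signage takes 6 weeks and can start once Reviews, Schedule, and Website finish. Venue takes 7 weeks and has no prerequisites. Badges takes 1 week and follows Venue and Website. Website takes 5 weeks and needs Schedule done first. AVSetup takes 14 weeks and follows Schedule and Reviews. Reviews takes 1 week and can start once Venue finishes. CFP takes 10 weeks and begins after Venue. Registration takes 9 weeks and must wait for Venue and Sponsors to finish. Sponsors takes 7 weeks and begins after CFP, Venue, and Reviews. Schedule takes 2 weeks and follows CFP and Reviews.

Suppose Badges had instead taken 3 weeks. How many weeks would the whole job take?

33

As given, the longest chain is Venue→CFP→Schedule→AVSetup = 7+10+2+14 = 33, so the finish is 33 weeks.
Badges is off the critical path — its longest chain is 25 weeks, giving 8 of slack.
The critical path is still Venue→CFP→Schedule→AVSetup; finish is now 33 weeks.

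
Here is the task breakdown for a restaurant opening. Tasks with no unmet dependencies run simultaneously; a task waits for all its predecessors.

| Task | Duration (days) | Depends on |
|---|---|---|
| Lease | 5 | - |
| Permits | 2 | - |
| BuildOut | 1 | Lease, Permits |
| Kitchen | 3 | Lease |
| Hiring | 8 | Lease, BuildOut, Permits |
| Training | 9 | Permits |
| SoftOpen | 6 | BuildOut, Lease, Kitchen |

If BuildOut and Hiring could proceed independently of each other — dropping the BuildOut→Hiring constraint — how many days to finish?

14

With the dependency in place, Lease→BuildOut→Hiring = 5+1+8 = 14 sets the finish at 14 days.
Without BuildOut→Hiring, Hiring's earliest start moves from 6 to 5.
New critical path: Lease→Kitchen→SoftOpen = 5+3+6 = 14 ⇒ 14 days.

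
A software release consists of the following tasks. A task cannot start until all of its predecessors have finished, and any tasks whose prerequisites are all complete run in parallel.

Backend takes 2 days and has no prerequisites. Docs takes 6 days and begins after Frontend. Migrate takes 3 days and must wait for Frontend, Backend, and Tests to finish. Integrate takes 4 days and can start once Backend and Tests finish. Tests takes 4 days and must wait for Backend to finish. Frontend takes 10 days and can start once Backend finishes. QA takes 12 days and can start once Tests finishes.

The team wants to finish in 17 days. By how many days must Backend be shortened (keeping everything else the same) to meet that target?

1

Current finish: 18 days; target: 17.
Backend is on every critical path, so each day cut from Backend cuts the finish by one (this holds down to a finish of 17).
Need 18 − 17 = 1 day off Backend → Backend becomes 1 day, finish becomes 17.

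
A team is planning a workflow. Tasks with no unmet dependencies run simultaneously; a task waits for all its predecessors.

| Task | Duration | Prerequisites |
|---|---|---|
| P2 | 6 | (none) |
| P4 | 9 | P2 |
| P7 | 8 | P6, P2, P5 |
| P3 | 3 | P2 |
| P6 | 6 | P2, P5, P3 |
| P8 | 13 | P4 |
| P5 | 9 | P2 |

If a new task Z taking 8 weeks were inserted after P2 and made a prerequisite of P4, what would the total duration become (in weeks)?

36

Originally the job takes 29 weeks.
With Z inserted, P4 now waits for max(P2, Z).
New critical path: P2→Z→P4→P8 = 6+8+9+13 = 36 ⇒ 36 weeks.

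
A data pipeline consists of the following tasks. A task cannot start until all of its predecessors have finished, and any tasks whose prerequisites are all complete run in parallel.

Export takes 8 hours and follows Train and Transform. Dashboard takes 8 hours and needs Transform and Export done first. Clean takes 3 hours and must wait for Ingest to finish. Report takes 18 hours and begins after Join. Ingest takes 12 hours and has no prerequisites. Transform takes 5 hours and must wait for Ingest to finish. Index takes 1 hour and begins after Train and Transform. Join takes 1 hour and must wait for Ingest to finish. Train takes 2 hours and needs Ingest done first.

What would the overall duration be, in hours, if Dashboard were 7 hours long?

Actual critical path: Ingest→Transform→Export→Dashboard = 12+5+8+8 = 33 ⇒ 33 hours.
Dashboard lies on that path, so at 7 hours the path becomes 32 hours.
The critical path is still Ingest→Transform→Export→Dashboard; finish is now 32 hours.

32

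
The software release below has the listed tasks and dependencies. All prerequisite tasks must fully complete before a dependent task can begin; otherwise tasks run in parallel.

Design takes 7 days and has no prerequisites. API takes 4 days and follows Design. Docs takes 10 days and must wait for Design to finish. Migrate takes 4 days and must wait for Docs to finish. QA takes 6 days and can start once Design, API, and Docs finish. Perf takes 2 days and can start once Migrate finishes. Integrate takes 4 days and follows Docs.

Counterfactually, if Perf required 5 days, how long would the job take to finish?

Actual critical path: Design→Docs→Migrate→Perf = 7+10+4+2 = 23 ⇒ 23 days.
Perf is on the critical path; changing it to 5 makes that path 26 days.
That remains the longest chain; total 26 days.

26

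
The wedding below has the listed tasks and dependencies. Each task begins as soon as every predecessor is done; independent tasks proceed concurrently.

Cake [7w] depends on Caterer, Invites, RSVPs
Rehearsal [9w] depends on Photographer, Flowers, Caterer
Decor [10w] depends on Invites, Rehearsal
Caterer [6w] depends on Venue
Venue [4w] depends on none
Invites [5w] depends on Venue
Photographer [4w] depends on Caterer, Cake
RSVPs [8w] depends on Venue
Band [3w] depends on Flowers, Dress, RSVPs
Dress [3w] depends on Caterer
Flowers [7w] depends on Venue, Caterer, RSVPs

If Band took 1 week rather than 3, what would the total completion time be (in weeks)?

As given, the longest chain is Venue→RSVPs→Cake→Photographer→Rehearsal→Decor = 4+8+7+4+9+10 = 42, so the finish is 42 weeks.
Band is off the critical path — its longest chain is 22 weeks, giving 20 of slack.
That remains the longest chain; total 42 weeks.

42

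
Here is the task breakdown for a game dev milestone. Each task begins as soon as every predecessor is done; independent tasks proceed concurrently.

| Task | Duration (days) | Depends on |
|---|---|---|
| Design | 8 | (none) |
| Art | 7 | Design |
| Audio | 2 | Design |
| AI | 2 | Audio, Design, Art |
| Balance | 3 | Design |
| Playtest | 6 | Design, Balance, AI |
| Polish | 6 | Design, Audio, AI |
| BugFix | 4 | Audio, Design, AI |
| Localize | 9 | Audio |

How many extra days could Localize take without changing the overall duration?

4

Design→Art→AI→Playtest = 8+7+2+6 = 23 sets the makespan at 23 days.
Longest path through Localize: 19 days (earliest finish 19, latest finish 23).
Slack of Localize = 14 − 10 = 4 days.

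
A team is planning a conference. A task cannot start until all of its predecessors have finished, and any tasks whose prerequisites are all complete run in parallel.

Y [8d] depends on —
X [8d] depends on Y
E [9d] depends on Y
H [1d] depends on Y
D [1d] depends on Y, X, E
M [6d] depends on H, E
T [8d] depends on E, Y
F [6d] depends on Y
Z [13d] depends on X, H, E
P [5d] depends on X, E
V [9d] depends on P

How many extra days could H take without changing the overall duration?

9

Critical path: Y→E→P→V = 8+9+5+9 = 31, so the finish is 31 days.
The longest chain containing H totals 22 days.
Slack of H = 17 − 8 = 9 days.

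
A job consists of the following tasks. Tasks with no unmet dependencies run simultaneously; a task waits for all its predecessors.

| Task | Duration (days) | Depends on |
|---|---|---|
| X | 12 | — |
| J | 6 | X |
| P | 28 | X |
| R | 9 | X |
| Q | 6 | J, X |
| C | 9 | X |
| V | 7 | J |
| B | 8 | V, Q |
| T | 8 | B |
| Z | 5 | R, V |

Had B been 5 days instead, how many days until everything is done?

The binding path is X→J→V→B→T = 12+6+7+8+8 = 41; finish at 41 days.
Since B is critical, the -3 change carries straight to that chain (now 38 days).
Now X→P = 12+28 = 40 is longest, so the finish becomes 40 days.

40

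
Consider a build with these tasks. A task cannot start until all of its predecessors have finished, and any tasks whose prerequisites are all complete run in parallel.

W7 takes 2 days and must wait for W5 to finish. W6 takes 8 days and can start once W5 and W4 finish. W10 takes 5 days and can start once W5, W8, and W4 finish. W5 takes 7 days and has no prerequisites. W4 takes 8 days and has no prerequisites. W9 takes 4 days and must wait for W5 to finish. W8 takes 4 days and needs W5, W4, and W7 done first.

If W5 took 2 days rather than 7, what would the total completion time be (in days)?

17

The binding path is W5→W7→W8→W10 = 7+2+4+5 = 18; finish at 18 days.
Since W5 is critical, the -5 change carries straight to that chain (now 13 days).
The binding chain switches to W4→W8→W10 = 8+4+5 = 17; finish 17 days.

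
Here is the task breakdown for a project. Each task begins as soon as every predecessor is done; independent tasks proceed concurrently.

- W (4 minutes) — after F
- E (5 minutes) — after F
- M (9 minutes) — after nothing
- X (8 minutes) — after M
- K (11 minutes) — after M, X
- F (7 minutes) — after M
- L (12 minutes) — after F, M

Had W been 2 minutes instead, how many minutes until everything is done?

28

As given, the longest chain is M→F→L = 9+7+12 = 28, so the finish is 28 minutes.
W is off the critical path — its longest chain is 20 minutes, giving 8 of slack.
No other chain overtakes it, so the finish is 28 minutes.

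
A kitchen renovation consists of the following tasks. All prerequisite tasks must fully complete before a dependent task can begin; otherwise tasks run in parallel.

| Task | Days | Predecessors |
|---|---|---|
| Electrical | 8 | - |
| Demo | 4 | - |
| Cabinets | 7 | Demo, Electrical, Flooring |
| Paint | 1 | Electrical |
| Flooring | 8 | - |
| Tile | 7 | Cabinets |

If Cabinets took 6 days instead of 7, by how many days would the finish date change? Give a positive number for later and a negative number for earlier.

The binding path is Electrical→Cabinets→Tile = 8+7+7 = 22; finish at 22 days.
Cabinets is on the critical path; changing it to 6 makes that path 21 days.
No other chain overtakes it, so the finish is 21 days.
Change in finish: 21 − 22 = -1 days.

-1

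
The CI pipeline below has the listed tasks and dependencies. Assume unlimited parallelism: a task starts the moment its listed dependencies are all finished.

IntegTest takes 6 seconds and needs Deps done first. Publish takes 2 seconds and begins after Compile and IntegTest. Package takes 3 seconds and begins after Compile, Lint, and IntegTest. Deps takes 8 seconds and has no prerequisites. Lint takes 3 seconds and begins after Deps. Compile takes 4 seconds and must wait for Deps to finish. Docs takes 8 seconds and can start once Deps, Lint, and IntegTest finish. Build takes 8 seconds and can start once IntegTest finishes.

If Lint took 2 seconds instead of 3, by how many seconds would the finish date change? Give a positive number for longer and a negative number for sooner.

Actual critical path: Deps→IntegTest→Build = 8+6+8 = 22 ⇒ 22 seconds.
Lint is off the critical path — its longest chain is 19 seconds, giving 3 of slack.
That remains the longest chain; total 22 seconds.
Change in finish: 22 − 22 = +0 seconds.

0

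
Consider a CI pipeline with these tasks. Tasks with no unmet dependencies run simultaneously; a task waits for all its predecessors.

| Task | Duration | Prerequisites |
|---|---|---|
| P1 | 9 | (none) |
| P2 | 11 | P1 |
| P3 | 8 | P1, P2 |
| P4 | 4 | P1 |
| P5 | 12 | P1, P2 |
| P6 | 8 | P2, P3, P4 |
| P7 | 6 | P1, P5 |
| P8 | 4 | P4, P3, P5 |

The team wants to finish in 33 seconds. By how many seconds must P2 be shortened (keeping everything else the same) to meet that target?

Current finish: 38 seconds; target: 33.
P2 is on every critical path, so each second cut from P2 cuts the finish by one (this holds down to a finish of 28).
Need 38 − 33 = 5 seconds off P2 → P2 becomes 6 seconds, finish becomes 33.

5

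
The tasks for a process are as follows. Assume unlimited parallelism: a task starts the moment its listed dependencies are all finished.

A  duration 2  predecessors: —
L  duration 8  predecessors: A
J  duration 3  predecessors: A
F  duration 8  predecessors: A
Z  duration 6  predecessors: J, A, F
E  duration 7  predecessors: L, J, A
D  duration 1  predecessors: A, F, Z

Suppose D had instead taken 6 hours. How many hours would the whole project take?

Actual critical path: A→F→Z→D = 2+8+6+1 = 17 ⇒ 17 hours.
D lies on that path, so at 6 hours the path becomes 22 hours.
No other chain overtakes it, so the finish is 22 hours.

22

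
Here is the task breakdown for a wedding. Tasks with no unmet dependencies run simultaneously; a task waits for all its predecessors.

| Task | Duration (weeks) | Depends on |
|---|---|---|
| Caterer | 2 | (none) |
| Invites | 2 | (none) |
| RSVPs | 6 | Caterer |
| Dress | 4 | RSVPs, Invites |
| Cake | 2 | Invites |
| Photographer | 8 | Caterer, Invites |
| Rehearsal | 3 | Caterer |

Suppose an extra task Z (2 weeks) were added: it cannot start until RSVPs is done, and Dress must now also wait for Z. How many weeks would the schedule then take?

Originally the schedule takes 12 weeks.
With Z inserted, Dress now waits for max(RSVPs, Invites, Z).
New critical path: Caterer→RSVPs→Z→Dress = 2+6+2+4 = 14 ⇒ 14 weeks.

14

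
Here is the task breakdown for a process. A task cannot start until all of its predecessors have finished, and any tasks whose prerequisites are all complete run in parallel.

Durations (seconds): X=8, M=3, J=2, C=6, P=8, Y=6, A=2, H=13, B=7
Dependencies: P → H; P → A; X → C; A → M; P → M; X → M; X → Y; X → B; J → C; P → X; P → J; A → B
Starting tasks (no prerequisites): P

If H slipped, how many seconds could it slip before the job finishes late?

2

P→X→B = 8+8+7 = 23 sets the makespan at 23 seconds.
Longest path through H: 21 seconds (earliest finish 21, latest finish 23).
Slack of H = 10 − 8 = 2 seconds.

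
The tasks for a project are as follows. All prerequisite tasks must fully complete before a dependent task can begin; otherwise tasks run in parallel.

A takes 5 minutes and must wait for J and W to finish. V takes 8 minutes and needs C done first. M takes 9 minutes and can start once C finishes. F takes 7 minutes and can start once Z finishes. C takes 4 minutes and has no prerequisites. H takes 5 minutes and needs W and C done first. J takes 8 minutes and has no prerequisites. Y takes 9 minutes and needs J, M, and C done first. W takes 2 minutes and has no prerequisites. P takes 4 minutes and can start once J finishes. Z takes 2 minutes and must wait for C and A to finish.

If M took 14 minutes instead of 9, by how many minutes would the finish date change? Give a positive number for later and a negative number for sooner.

As given, the longest chain is C→M→Y = 4+9+9 = 22, so the finish is 22 minutes.
Since M is critical, the +5 change carries straight to that chain (now 27 minutes).
No other chain overtakes it, so the finish is 27 minutes.
Change in finish: 27 − 22 = +5 minutes.

5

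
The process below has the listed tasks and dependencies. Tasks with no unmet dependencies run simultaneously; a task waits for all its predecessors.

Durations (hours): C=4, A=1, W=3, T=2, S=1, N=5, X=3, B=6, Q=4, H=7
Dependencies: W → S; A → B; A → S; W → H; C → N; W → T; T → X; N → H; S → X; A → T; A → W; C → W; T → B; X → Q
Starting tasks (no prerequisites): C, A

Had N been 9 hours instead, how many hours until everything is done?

20

The binding path is C→N→H = 4+5+7 = 16; finish at 16 hours.
N lies on that path, so at 9 hours the path becomes 20 hours.
No other chain overtakes it, so the finish is 20 hours.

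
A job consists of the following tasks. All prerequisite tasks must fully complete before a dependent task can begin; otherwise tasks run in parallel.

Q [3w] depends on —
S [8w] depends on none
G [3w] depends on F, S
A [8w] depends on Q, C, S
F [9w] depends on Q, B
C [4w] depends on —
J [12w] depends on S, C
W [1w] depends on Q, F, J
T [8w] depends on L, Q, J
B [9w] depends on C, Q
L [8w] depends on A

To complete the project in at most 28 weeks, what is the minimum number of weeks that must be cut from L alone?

4

Current finish: 32 weeks; target: 28.
L is on every critical path, so each week cut from L cuts the finish by one (this holds down to a finish of 28).
Need 32 − 28 = 4 weeks off L → L becomes 4 weeks, finish becomes 28.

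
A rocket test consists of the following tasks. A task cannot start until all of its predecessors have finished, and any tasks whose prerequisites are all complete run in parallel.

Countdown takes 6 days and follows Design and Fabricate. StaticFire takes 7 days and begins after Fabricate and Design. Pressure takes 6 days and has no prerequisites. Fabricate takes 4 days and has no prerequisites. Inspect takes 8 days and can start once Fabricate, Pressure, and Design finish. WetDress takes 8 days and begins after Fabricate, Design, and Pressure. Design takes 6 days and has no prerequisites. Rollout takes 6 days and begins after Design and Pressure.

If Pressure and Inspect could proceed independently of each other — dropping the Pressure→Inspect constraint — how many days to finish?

Original critical path: Design→WetDress = 6+8 = 14 ⇒ 14 days.
Dropping Pressure→Inspect doesn't change Inspect's earliest start (6); another predecessor still binds.
The longest chain is now Design→WetDress = 6+8 = 14, so the job takes 14 days.

14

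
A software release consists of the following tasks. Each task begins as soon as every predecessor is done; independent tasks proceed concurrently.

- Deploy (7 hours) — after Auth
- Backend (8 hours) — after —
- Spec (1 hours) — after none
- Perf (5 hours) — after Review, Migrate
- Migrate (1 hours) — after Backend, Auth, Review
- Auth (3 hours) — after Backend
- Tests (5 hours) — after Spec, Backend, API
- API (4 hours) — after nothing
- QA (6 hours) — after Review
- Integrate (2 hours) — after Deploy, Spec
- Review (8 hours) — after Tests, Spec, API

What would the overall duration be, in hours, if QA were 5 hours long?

27

Actual critical path: Backend→Tests→Review→QA = 8+5+8+6 = 27 ⇒ 27 hours.
Since QA is critical, the -1 change carries straight to that chain (now 26 hours).
Now Backend→Tests→Review→Migrate→Perf = 8+5+8+1+5 = 27 is longest, so the finish becomes 27 hours.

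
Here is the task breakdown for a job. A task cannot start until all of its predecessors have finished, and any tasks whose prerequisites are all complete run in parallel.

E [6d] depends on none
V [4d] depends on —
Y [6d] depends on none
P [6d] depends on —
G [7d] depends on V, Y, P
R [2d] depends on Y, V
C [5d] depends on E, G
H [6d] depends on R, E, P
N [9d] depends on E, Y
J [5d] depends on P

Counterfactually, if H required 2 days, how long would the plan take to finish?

18

Critical path before the change: Y→G→C = 6+7+5 = 18 giving 18 days.
The longest path through H is only 14 days, so H has float 4.
That remains the longest chain; total 18 days.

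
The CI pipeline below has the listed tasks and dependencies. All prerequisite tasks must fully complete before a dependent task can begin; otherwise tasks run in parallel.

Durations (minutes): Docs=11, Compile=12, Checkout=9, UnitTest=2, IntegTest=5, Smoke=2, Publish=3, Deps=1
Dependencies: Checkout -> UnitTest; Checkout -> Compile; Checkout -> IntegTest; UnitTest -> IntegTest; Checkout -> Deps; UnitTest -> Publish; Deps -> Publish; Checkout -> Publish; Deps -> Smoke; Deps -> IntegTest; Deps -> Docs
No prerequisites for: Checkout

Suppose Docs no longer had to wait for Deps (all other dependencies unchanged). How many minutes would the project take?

21

With the dependency in place, Checkout→Deps→Docs = 9+1+11 = 21 sets the finish at 21 minutes.
Without Deps→Docs, Docs's earliest start moves from 10 to 0.
New critical path: Checkout→Compile = 9+12 = 21 ⇒ 21 minutes.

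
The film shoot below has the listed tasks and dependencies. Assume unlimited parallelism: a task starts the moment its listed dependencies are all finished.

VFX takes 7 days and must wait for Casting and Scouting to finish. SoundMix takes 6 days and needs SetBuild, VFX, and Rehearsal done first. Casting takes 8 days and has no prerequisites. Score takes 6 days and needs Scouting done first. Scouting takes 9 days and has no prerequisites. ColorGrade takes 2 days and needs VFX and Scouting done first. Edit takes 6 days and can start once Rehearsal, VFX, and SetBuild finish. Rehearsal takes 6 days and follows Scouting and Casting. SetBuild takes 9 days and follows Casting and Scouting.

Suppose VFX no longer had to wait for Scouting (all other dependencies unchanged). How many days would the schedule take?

Original critical path: Scouting→SetBuild→Edit = 9+9+6 = 24 ⇒ 24 days.
Without Scouting→VFX, VFX's earliest start moves from 9 to 8.
The longest chain is now Scouting→SetBuild→Edit = 9+9+6 = 24, so the schedule takes 24 days.

24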